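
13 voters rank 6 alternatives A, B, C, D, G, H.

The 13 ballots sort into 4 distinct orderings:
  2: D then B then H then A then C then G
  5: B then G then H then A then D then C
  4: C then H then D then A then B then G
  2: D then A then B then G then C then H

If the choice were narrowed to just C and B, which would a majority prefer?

B

Ballots ranking C above B: 4.
Ballots ranking B above C: 13 − 4 = 9.
B wins the head-to-head 9–4.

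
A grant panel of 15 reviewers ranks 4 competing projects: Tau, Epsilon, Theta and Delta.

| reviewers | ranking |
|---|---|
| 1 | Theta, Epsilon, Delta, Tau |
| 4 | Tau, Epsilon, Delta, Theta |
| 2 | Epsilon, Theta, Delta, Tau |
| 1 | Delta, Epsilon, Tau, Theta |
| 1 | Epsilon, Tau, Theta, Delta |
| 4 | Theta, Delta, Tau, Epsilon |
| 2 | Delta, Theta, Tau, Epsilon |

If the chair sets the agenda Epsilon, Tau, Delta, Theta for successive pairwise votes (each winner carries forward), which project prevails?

Theta

Round 1: Epsilon vs Tau — 5–10, Tau advances.
Round 2: Tau vs Delta — 5–10, Delta advances.
Round 3: Delta vs Theta — 7–8, Theta advances.
Theta survives the agenda.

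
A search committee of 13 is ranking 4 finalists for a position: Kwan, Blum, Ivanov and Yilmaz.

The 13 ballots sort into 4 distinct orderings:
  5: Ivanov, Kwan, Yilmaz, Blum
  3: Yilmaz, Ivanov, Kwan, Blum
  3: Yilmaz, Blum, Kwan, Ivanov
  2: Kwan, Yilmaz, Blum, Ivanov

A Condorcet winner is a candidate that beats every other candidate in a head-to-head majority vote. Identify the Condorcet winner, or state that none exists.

none

Check each pair by majority over 13 ballots:
Kwan vs Blum: Kwan, 10–3.
Kwan vs Ivanov: Ivanov, 8–5.
Kwan vs Yilmaz: Kwan wins 7–6.
Blum vs Ivanov: Ivanov wins 8–5.
Blum–Yilmaz: Yilmaz 13–0.
Ivanov vs Yilmaz: Yilmaz wins 8–5.
No candidate is unbeaten: Kwan loses to Ivanov; Blum loses to Kwan; Ivanov loses to Yilmaz; Yilmaz loses to Kwan. In particular Kwan → Yilmaz → Ivanov → Kwan is a majority cycle — no Condorcet winner exists.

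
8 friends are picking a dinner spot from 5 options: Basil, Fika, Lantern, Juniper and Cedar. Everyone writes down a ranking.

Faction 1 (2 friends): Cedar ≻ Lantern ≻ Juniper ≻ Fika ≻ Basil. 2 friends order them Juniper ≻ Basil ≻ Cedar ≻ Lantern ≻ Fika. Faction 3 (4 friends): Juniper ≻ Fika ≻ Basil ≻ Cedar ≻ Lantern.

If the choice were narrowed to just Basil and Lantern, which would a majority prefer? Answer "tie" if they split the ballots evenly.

Basil

Ballots ranking Basil above Lantern: 2 + 4 = 6.
Ballots ranking Lantern above Basil: 8 − 6 = 2.
Basil wins the head-to-head 6–2.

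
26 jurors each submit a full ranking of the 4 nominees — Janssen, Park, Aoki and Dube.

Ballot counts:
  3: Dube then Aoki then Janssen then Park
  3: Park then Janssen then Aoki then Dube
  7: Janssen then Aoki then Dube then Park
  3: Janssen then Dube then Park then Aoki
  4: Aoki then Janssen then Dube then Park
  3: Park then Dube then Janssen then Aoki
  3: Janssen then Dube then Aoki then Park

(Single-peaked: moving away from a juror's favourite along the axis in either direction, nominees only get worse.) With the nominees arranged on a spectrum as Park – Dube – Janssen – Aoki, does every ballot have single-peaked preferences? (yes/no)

Axis positions: Park=1, Dube=2, Janssen=3, Aoki=4.
Ballot type 1: ranking walks positions 2-4-3-1; Aoki is ranked above Janssen even though Janssen lies between Aoki and the peak Dube on the axis — preferences dip and rise again. Not single-peaked.
Ballot type 2: ranking walks positions 1-3-4-2; Janssen is ranked above Dube even though Dube lies between Janssen and the peak Park on the axis — preferences dip and rise again. Not single-peaked.
Ballot type 3 (peak Janssen at position 3): ranking walks positions 3-4-2-1, expanding outward from the peak — single-peaked.
Ballot type 4 (peak Janssen at position 3): ranking walks positions 3-2-1-4, expanding outward from the peak — single-peaked.
Ballot type 5 (peak Aoki at position 4): ranking walks positions 4-3-2-1, expanding outward from the peak — single-peaked.
Ballot type 6 (peak Park at position 1): ranking walks positions 1-2-3-4, expanding outward from the peak — single-peaked.
Ballot type 7 (peak Janssen at position 3): ranking walks positions 3-2-4-1, expanding outward from the peak — single-peaked.
Ballot type 1 violates single-peakedness, so the profile is not single-peaked on this axis.

no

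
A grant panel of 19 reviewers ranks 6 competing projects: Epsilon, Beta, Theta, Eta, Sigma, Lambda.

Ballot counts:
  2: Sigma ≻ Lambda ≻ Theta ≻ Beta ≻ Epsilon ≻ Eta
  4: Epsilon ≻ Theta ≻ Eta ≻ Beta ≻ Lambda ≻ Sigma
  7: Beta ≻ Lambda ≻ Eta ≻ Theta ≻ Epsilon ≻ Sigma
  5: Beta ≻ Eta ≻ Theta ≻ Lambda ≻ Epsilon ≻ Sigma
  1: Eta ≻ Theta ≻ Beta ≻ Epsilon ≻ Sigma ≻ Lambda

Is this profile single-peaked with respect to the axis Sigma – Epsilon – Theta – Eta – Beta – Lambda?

no

Axis positions: Sigma=1, Epsilon=2, Theta=3, Eta=4, Beta=5, Lambda=6.
Group 1: ranking walks positions 1-6-3-5-2-4; Lambda is ranked above Epsilon even though Epsilon lies between Lambda and the peak Sigma on the axis — preferences dip and rise again. Not single-peaked.
Group 2 (peak Epsilon at position 2): ranking walks positions 2-3-4-5-6-1, expanding outward from the peak — single-peaked.
Group 3 (peak Beta at position 5): ranking walks positions 5-6-4-3-2-1, expanding outward from the peak — single-peaked.
Group 4 (peak Beta at position 5): ranking walks positions 5-4-3-6-2-1, expanding outward from the peak — single-peaked.
Group 5 (peak Eta at position 4): ranking walks positions 4-3-5-2-1-6, expanding outward from the peak — single-peaked.
Group 1 violates single-peakedness, so the profile is not single-peaked on this axis.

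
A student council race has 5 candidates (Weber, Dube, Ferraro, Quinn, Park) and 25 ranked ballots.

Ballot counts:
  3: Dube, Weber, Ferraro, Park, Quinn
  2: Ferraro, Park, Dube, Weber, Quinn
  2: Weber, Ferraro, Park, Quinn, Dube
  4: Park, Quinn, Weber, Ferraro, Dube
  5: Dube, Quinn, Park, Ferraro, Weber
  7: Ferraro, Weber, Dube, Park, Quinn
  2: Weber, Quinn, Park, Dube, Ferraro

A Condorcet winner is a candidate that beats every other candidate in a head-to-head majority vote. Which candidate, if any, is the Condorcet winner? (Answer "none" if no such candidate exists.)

Ferraro

Head-to-head results (25 voters):
Weber vs Dube: Weber is ranked higher on 2+4+7+2 = 15 ballots, Dube on 10. Weber wins 15–10.
Weber vs Ferraro: 3+2+4+2 = 11 for Weber, 14 for Ferraro — Ferraro by 14–11.
Weber vs Quinn: Weber is ranked higher on 3+2+2+7+2 = 16 ballots, Quinn on 9. Weber wins 16–9.
Weber vs Park: Weber is ranked higher on 3+2+7+2 = 14 ballots, Park on 11. Weber wins 14–11.
Dube vs Ferraro: Dube is ranked higher on 3+5+2 = 10 ballots, Ferraro on 15. Ferraro wins 15–10.
Dube vs Quinn: 3+2+5+7 = 17 for Dube, 8 for Quinn — Dube by 17–8.
Dube vs Park: 15 to 10, Dube.
Ferraro vs Quinn: 14 to 11, Ferraro.
Ferraro vs Park: 14 to 11, Ferraro.
Quinn vs Park: 5+2 = 7 for Quinn, 18 for Park — Park by 18–7.
Ferraro defeats every rival head-to-head and is the Condorcet winner.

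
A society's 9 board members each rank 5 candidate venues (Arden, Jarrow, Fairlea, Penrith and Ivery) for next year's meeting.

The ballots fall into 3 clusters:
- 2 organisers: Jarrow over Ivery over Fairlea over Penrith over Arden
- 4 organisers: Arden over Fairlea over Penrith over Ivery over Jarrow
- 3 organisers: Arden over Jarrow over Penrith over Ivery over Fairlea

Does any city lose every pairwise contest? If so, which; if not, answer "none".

none

Head-to-head results (9 organisers):
Arden vs Jarrow: Arden wins 7–2.
Arden vs Fairlea: Arden, 7–2.
Arden vs Penrith: Arden preferred on 4+3 = 7 ballots; Arden wins 7–2.
Arden vs Ivery: Arden, 7–2.
Jarrow vs Fairlea: Jarrow is ranked higher on 2+3 = 5 ballots, Fairlea on 4. Jarrow wins 5–4.
Jarrow vs Penrith: 2+3 = 5 for Jarrow, 4 for Penrith — Jarrow by 5–4.
Jarrow vs Ivery: Jarrow wins 5–4.
Fairlea vs Penrith: Fairlea wins 6–3.
Fairlea vs Ivery: Fairlea preferred on 4 ballots; Ivery wins 5–4.
Penrith vs Ivery: Penrith wins 7–2.
Each city has at least one pairwise win (Arden beats Jarrow; Jarrow beats Fairlea; Fairlea beats Penrith; Penrith beats Ivery; Ivery beats Fairlea) — no Condorcet loser.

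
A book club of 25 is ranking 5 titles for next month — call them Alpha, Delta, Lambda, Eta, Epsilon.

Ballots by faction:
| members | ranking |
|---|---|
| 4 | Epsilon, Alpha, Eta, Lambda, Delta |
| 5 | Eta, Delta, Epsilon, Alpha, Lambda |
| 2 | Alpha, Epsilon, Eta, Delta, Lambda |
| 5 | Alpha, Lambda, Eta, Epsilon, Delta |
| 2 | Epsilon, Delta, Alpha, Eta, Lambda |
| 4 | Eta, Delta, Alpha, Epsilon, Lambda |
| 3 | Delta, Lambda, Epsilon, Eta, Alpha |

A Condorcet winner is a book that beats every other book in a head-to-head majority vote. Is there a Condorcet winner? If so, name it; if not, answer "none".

Pairwise majorities:
Alpha–Delta: Delta 14–11.
Alpha vs Lambda: Alpha wins 22–3.
Alpha vs Eta: 13 to 12, Alpha.
Alpha vs Epsilon: Epsilon, 14–11.
Delta vs Lambda: Delta is ranked higher on 5+2+2+4+3 = 16 ballots, Lambda on 9. Delta wins 16–9.
Delta vs Eta: Eta, 20–5.
Delta vs Epsilon: Epsilon, 13–12.
Lambda vs Eta: 5+3 = 8 for Lambda, 17 for Eta — Eta by 17–8.
Lambda vs Epsilon: Epsilon, 17–8.
Eta vs Epsilon: 14 to 11, Eta.
No book is unbeaten: Alpha loses to Delta; Delta loses to Eta; Lambda loses to Alpha; Eta loses to Alpha; Epsilon loses to Eta. In particular Alpha > Eta > Delta > Alpha is a majority cycle — no Condorcet winner exists.

none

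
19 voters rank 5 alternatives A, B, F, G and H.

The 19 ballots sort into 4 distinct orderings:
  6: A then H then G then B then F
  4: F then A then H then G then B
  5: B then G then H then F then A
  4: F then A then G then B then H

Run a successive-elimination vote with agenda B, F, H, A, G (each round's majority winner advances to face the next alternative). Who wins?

A

Round 1: B vs F — 11–8, B advances.
Round 2: B vs H — 9–10, H advances.
Round 3: H vs A — 5–14, A advances.
Round 4: A vs G — 14–5, A advances.
A survives the agenda.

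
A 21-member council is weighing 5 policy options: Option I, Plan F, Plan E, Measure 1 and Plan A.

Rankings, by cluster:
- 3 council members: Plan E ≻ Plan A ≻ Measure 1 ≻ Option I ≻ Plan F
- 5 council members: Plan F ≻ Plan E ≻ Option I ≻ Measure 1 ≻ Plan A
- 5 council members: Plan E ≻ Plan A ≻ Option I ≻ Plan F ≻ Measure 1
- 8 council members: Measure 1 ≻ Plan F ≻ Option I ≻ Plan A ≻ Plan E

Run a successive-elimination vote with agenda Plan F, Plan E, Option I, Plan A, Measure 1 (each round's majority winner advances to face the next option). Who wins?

Round 1: Plan F vs Plan E — 13–8, Plan F advances.
Round 2: Plan F vs Option I — 13–8, Plan F advances.
Round 3: Plan F vs Plan A — 13–8, Plan F advances.
Round 4: Plan F vs Measure 1 — 10–11, Measure 1 advances.
The agenda winner is Measure 1.

Measure 1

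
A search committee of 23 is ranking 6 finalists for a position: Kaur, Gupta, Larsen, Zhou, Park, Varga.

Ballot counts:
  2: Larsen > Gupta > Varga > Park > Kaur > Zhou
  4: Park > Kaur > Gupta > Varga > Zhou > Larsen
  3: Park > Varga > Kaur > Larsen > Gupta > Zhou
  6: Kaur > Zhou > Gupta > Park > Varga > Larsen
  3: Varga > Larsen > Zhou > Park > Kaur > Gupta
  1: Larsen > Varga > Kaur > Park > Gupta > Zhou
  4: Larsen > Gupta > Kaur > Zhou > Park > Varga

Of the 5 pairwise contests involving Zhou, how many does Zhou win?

Zhou against each rival (23 committee members):
Zhou vs Kaur: Kaur wins 20–3.
Zhou vs Gupta: Gupta, 14–9.
Zhou vs Larsen: 4+6 = 10 for Zhou, 13 for Larsen — Larsen by 13–10.
Zhou vs Park: Zhou preferred on 6+3+4 = 13 ballots; Zhou wins 13–10.
Zhou vs Varga: Zhou is ranked higher on 6+4 = 10 ballots, Varga on 13. Varga wins 13–10.
Zhou beats Park; loses to Kaur, Gupta, Larsen, Varga — 1 pairwise win.

1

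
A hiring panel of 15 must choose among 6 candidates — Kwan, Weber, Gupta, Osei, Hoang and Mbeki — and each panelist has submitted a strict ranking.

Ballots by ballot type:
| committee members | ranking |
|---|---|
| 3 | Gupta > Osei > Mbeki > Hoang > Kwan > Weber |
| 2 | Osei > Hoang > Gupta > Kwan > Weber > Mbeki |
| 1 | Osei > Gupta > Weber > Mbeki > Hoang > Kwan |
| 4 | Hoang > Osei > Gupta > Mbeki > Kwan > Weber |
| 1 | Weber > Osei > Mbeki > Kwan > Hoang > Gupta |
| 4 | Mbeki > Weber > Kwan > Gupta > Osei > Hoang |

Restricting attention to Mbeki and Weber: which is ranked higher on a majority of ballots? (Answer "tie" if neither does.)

Mbeki

Ballots ranking Mbeki above Weber: 3 + 4 + 4 = 11.
Ballots ranking Weber above Mbeki: 15 − 11 = 4.
Mbeki wins the head-to-head 11–4.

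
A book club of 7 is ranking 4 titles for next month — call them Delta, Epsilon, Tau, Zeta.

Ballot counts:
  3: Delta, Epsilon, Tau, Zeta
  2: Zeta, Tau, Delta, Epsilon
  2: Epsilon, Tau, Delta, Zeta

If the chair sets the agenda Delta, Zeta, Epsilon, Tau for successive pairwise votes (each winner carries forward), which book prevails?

Round 1: Delta vs Zeta — 5–2, Delta advances.
Round 2: Delta vs Epsilon — 5–2, Delta advances.
Round 3: Delta vs Tau — 3–4, Tau advances.
The agenda winner is Tau.

Tau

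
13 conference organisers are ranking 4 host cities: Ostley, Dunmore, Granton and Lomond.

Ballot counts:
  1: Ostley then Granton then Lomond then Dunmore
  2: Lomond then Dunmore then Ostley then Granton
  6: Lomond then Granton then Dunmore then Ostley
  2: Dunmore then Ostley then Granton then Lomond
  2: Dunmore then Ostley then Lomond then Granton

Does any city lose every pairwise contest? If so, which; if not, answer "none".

none

Head-to-head results (13 organisers):
Ostley vs Dunmore: Ostley preferred on 1 ballot; Dunmore wins 12–1.
Ostley vs Granton: Ostley preferred on 1+2+2+2 = 7 ballots; Ostley wins 7–6.
Ostley vs Lomond: 5 to 8, Lomond.
Dunmore vs Granton: 2+2+2 = 6 for Dunmore, 7 for Granton — Granton by 7–6.
Dunmore vs Lomond: 2+2 = 4 for Dunmore, 9 for Lomond — Lomond by 9–4.
Granton vs Lomond: Granton is ranked higher on 1+2 = 3 ballots, Lomond on 10. Lomond wins 10–3.
No city is winless: Ostley beats Granton; Dunmore beats Ostley; Granton beats Dunmore; Lomond beats Ostley. There is no Condorcet loser.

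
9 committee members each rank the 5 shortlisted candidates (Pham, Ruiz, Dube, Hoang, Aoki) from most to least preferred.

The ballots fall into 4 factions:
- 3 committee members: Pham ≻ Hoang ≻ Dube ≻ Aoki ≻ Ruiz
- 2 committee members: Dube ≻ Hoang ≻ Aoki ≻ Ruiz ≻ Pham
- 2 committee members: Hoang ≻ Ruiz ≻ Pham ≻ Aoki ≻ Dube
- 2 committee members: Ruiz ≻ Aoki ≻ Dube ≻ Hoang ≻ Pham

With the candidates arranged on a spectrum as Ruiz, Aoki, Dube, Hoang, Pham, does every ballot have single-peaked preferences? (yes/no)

Axis positions: Ruiz=1, Aoki=2, Dube=3, Hoang=4, Pham=5.
Faction 1 (peak Pham at position 5): ranking walks positions 5-4-3-2-1, expanding outward from the peak — single-peaked.
Faction 2 (peak Dube at position 3): ranking walks positions 3-4-2-1-5, expanding outward from the peak — single-peaked.
Faction 3: ranking walks positions 4-1-5-2-3; Ruiz is ranked above Dube even though Dube lies between Ruiz and the peak Hoang on the axis — preferences dip and rise again. Not single-peaked.
Faction 4 (peak Ruiz at position 1): ranking walks positions 1-2-3-4-5, expanding outward from the peak — single-peaked.
Faction 3 violates single-peakedness, so the profile is not single-peaked on this axis.

no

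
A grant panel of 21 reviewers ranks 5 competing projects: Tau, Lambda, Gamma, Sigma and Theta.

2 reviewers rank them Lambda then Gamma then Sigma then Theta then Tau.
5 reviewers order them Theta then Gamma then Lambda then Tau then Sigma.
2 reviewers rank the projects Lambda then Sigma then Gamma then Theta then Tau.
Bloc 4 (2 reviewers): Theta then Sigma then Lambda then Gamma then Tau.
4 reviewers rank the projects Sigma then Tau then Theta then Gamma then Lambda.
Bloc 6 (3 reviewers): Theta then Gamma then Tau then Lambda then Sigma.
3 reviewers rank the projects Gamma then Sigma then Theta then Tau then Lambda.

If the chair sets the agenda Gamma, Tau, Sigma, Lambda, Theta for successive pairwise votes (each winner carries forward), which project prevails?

Round 1: Gamma vs Tau — 17–4, Gamma advances.
Round 2: Gamma vs Sigma — 13–8, Gamma advances.
Round 3: Gamma vs Lambda — 15–6, Gamma advances.
Round 4: Gamma vs Theta — 7–14, Theta advances.
Theta survives the agenda.

Theta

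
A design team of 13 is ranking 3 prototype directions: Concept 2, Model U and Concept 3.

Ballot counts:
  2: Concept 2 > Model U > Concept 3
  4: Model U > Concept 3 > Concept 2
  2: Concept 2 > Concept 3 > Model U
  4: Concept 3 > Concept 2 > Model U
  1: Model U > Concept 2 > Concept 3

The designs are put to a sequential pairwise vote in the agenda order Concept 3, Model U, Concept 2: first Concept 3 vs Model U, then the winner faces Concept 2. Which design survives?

Concept 2

Round 1: Concept 3 vs Model U — 6–7, Model U advances.
Round 2: Model U vs Concept 2 — 5–8, Concept 2 advances.
Concept 2 survives the agenda.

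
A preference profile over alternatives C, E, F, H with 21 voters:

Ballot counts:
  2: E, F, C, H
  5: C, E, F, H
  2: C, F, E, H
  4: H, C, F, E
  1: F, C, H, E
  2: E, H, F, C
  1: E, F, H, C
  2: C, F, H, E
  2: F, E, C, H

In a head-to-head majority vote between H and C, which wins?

Ballots ranking H above C: 4 + 2 + 1 = 7.
Ballots ranking C above H: 21 − 7 = 14.
C wins the head-to-head 14–7.

C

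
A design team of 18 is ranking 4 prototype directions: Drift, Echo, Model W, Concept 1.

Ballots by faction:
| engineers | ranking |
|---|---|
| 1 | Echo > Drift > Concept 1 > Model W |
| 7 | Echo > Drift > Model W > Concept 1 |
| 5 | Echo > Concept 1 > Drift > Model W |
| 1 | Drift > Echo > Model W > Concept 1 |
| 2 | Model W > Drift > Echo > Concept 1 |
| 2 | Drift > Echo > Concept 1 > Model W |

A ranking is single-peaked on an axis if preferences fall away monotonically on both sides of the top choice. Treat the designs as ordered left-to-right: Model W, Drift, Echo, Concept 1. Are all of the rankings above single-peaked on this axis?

Axis positions: Model W=1, Drift=2, Echo=3, Concept 1=4.
Faction 1 (peak Echo at position 3): ranking walks positions 3-2-4-1, expanding outward from the peak — single-peaked.
Faction 2 (peak Echo at position 3): ranking walks positions 3-2-1-4, expanding outward from the peak — single-peaked.
Faction 3 (peak Echo at position 3): ranking walks positions 3-4-2-1, expanding outward from the peak — single-peaked.
Faction 4 (peak Drift at position 2): ranking walks positions 2-3-1-4, expanding outward from the peak — single-peaked.
Faction 5 (peak Model W at position 1): ranking walks positions 1-2-3-4, expanding outward from the peak — single-peaked.
Faction 6 (peak Drift at position 2): ranking walks positions 2-3-4-1, expanding outward from the peak — single-peaked.
Every ranking is single-peaked on this axis.

yes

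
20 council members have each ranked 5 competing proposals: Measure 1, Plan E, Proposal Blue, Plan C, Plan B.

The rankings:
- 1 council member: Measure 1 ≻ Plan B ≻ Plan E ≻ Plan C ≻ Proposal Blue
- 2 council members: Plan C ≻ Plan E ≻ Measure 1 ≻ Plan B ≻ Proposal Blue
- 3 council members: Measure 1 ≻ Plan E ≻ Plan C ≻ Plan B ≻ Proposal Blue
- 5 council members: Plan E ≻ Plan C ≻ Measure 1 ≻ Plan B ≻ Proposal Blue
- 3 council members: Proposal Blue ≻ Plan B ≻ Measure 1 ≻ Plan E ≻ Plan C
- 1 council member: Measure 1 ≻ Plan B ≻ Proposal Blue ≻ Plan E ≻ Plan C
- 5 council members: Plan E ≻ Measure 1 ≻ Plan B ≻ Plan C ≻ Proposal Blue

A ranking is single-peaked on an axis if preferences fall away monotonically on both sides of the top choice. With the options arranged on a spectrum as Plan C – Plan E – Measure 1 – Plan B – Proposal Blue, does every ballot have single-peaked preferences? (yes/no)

Axis positions: Plan C=1, Plan E=2, Measure 1=3, Plan B=4, Proposal Blue=5.
Type 1 (peak Measure 1 at position 3): ranking walks positions 3-4-2-1-5, expanding outward from the peak — single-peaked.
Type 2 (peak Plan C at position 1): ranking walks positions 1-2-3-4-5, expanding outward from the peak — single-peaked.
Type 3 (peak Measure 1 at position 3): ranking walks positions 3-2-1-4-5, expanding outward from the peak — single-peaked.
Type 4 (peak Plan E at position 2): ranking walks positions 2-1-3-4-5, expanding outward from the peak — single-peaked.
Type 5 (peak Proposal Blue at position 5): ranking walks positions 5-4-3-2-1, expanding outward from the peak — single-peaked.
Type 6 (peak Measure 1 at position 3): ranking walks positions 3-4-5-2-1, expanding outward from the peak — single-peaked.
Type 7 (peak Plan E at position 2): ranking walks positions 2-3-4-1-5, expanding outward from the peak — single-peaked.
Every ranking is single-peaked on this axis.

yes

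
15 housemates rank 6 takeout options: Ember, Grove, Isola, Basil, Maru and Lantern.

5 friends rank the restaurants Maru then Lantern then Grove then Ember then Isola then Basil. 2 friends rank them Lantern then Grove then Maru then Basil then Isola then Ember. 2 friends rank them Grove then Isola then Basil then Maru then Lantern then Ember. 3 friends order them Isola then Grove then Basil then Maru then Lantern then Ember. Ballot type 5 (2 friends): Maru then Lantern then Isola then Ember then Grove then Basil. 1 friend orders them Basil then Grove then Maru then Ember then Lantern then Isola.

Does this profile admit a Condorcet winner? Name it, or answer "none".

Check each pair by majority over 15 ballots:
Ember vs Grove: Ember is ranked higher on 2 ballots, Grove on 13. Grove wins 13–2.
Ember vs Isola: Ember is ranked higher on 5+1 = 6 ballots, Isola on 9. Isola wins 9–6.
Ember vs Basil: Ember is ranked higher on 5+2 = 7 ballots, Basil on 8. Basil wins 8–7.
Ember vs Maru: 0 to 15, Maru.
Ember vs Lantern: 1 to 14, Lantern.
Grove vs Isola: 10 to 5, Grove.
Grove vs Basil: Grove preferred on 5+2+2+3+2 = 14 ballots; Grove wins 14–1.
Grove vs Maru: 2+2+3+1 = 8 for Grove, 7 for Maru — Grove by 8–7.
Grove vs Lantern: Grove is ranked higher on 2+3+1 = 6 ballots, Lantern on 9. Lantern wins 9–6.
Isola vs Basil: Isola is ranked higher on 5+2+3+2 = 12 ballots, Basil on 3. Isola wins 12–3.
Isola vs Maru: Isola preferred on 2+3 = 5 ballots; Maru wins 10–5.
Isola vs Lantern: 5 to 10, Lantern.
Basil vs Maru: Basil preferred on 2+3+1 = 6 ballots; Maru wins 9–6.
Basil vs Lantern: Basil preferred on 2+3+1 = 6 ballots; Lantern wins 9–6.
Maru vs Lantern: Maru preferred on 5+2+3+2+1 = 13 ballots; Maru wins 13–2.
Each restaurant drops at least one matchup (Ember loses to Grove; Grove loses to Lantern; Isola loses to Grove; Basil loses to Grove; Maru loses to Grove; Lantern loses to Maru); the cycle Grove beats Maru beats Lantern beats Grove rules out a Condorcet winner.

none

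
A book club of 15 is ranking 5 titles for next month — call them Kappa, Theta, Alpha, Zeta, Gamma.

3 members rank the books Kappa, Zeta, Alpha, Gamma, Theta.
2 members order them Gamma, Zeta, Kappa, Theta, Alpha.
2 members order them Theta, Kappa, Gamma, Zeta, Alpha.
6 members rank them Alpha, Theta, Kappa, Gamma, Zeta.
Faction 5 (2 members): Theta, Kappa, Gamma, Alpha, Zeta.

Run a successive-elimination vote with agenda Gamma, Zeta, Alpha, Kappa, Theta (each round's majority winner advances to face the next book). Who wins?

Round 1: Gamma vs Zeta — 12–3, Gamma advances.
Round 2: Gamma vs Alpha — 6–9, Alpha advances.
Round 3: Alpha vs Kappa — 6–9, Kappa advances.
Round 4: Kappa vs Theta — 5–10, Theta advances.
The agenda winner is Theta.

Theta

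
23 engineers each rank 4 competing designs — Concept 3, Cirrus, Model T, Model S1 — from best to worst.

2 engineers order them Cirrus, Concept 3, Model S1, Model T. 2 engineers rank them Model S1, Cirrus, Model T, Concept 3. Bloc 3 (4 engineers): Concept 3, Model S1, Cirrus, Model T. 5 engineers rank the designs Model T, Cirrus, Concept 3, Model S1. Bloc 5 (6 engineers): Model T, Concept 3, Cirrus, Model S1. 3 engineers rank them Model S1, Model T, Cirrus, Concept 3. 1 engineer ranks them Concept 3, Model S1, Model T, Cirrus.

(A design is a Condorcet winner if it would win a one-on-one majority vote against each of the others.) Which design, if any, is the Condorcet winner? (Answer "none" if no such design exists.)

Pairwise majorities:
Concept 3 vs Cirrus: 11 to 12, Cirrus.
Concept 3 vs Model T: 2+4+1 = 7 for Concept 3, 16 for Model T — Model T by 16–7.
Concept 3 vs Model S1: Concept 3 is ranked higher on 2+4+5+6+1 = 18 ballots, Model S1 on 5. Concept 3 wins 18–5.
Cirrus vs Model T: 2+2+4 = 8 for Cirrus, 15 for Model T — Model T by 15–8.
Cirrus vs Model S1: 2+5+6 = 13 for Cirrus, 10 for Model S1 — Cirrus by 13–10.
Model T vs Model S1: Model T preferred on 5+6 = 11 ballots; Model S1 wins 12–11.
Each design drops at least one matchup (Concept 3 loses to Cirrus; Cirrus loses to Model T; Model T loses to Model S1; Model S1 loses to Concept 3); the cycle Concept 3 > Model S1 > Model T > Concept 3 rules out a Condorcet winner.

none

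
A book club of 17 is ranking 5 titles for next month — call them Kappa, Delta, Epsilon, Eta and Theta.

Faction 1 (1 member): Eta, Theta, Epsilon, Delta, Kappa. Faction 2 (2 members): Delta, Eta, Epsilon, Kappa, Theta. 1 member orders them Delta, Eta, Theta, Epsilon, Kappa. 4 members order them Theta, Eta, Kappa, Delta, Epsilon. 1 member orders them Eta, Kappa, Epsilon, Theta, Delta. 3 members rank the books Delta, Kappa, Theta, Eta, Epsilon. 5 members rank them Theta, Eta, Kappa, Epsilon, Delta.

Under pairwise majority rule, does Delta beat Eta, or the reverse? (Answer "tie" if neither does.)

Eta

Ballots ranking Delta above Eta: 2 + 1 + 3 = 6.
Ballots ranking Eta above Delta: 17 − 6 = 11.
Eta wins the head-to-head 11–6.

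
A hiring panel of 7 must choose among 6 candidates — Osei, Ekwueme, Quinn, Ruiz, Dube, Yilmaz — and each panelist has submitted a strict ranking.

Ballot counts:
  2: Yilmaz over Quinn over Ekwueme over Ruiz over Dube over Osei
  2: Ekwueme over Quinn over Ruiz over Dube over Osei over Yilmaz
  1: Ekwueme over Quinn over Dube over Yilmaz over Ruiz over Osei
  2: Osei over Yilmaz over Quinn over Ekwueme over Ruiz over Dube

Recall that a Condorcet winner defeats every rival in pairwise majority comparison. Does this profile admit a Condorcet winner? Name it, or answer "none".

Head-to-head results (7 committee members):
Osei vs Ekwueme: 2 for Osei, 5 for Ekwueme — Ekwueme by 5–2.
Osei vs Quinn: 2 to 5, Quinn.
Osei vs Ruiz: Osei preferred on 2 ballots; Ruiz wins 5–2.
Osei vs Dube: Dube, 5–2.
Osei vs Yilmaz: Osei wins 4–3.
Ekwueme vs Quinn: Quinn, 4–3.
Ekwueme vs Ruiz: Ekwueme is ranked higher on 2+2+1+2 = 7 ballots, Ruiz on 0. Ekwueme wins 7–0.
Ekwueme–Dube: Ekwueme 7–0.
Ekwueme vs Yilmaz: Yilmaz wins 4–3.
Quinn vs Ruiz: Quinn, 7–0.
Quinn vs Dube: 7 to 0, Quinn.
Quinn vs Yilmaz: Yilmaz, 4–3.
Ruiz vs Dube: Ruiz wins 6–1.
Ruiz vs Yilmaz: Ruiz preferred on 2 ballots; Yilmaz wins 5–2.
Dube–Yilmaz: Yilmaz 4–3.
No candidate is unbeaten: Osei loses to Ekwueme; Ekwueme loses to Quinn; Quinn loses to Yilmaz; Ruiz loses to Ekwueme; Dube loses to Ekwueme; Yilmaz loses to Osei. In particular Osei → Yilmaz → Ekwueme → Osei is a majority cycle — no Condorcet winner exists.

none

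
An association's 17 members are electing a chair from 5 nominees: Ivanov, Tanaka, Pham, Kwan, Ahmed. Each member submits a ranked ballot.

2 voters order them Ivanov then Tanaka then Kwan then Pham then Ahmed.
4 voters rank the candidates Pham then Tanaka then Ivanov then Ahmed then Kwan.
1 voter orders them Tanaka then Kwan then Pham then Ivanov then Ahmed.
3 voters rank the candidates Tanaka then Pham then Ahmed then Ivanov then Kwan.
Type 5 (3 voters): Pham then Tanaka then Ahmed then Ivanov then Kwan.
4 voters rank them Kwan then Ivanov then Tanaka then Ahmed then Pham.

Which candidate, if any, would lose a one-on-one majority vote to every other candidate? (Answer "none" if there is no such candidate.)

Pairwise majorities:
Ivanov vs Tanaka: Ivanov preferred on 2+4 = 6 ballots; Tanaka wins 11–6.
Ivanov vs Pham: Pham, 11–6.
Ivanov vs Kwan: 2+4+3+3 = 12 for Ivanov, 5 for Kwan — Ivanov by 12–5.
Ivanov vs Ahmed: 11 to 6, Ivanov.
Tanaka vs Pham: Tanaka is ranked higher on 2+1+3+4 = 10 ballots, Pham on 7. Tanaka wins 10–7.
Tanaka vs Kwan: Tanaka, 13–4.
Tanaka vs Ahmed: 17 to 0, Tanaka.
Pham vs Kwan: 4+3+3 = 10 for Pham, 7 for Kwan — Pham by 10–7.
Pham vs Ahmed: 2+4+1+3+3 = 13 for Pham, 4 for Ahmed — Pham by 13–4.
Kwan vs Ahmed: 2+1+4 = 7 for Kwan, 10 for Ahmed — Ahmed by 10–7.
Kwan loses to every other candidate — it is the Condorcet loser.

Kwan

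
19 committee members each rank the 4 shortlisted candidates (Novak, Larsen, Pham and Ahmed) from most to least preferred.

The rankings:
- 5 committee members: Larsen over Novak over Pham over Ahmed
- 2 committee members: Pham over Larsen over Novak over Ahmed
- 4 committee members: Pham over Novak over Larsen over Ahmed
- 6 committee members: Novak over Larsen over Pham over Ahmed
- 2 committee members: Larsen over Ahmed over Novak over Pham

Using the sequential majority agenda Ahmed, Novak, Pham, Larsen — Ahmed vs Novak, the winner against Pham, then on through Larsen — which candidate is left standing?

Round 1: Ahmed vs Novak — 2–17, Novak advances.
Round 2: Novak vs Pham — 13–6, Novak advances.
Round 3: Novak vs Larsen — 10–9, Novak advances.
The agenda winner is Novak.

Novak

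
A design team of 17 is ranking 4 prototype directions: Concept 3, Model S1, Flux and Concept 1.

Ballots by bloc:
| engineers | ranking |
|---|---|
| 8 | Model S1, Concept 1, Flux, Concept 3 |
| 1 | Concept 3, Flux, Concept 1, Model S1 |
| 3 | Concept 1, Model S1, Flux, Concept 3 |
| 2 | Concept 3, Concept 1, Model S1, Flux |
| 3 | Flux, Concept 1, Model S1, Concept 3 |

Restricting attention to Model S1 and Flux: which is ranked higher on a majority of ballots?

Ballots ranking Model S1 above Flux: 8 + 3 + 2 = 13.
Ballots ranking Flux above Model S1: 17 − 13 = 4.
Model S1 wins the head-to-head 13–4.

Model S1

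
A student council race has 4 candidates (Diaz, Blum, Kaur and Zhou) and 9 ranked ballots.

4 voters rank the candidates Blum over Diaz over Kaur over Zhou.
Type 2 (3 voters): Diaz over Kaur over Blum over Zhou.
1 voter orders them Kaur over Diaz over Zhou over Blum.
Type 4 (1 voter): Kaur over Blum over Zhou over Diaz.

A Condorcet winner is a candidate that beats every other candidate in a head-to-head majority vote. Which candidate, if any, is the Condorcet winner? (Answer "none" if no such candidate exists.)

none

Pairwise majorities:
Diaz vs Blum: Blum, 5–4.
Diaz vs Kaur: Diaz wins 7–2.
Diaz vs Zhou: Diaz wins 8–1.
Blum vs Kaur: Kaur wins 5–4.
Blum vs Zhou: Blum, 8–1.
Kaur vs Zhou: Kaur, 9–0.
No candidate is unbeaten: Diaz loses to Blum; Blum loses to Kaur; Kaur loses to Diaz; Zhou loses to Diaz. In particular Diaz > Kaur > Blum > Diaz is a majority cycle — no Condorcet winner exists.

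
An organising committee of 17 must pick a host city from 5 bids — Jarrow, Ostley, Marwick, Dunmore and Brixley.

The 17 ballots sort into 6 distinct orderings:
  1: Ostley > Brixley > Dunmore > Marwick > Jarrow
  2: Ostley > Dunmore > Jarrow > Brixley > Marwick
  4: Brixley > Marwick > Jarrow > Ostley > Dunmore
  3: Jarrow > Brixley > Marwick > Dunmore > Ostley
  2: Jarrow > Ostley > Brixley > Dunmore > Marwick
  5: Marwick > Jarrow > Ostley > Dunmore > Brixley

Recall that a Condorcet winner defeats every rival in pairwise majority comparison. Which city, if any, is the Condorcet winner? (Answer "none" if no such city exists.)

none

Check each pair by majority over 17 ballots:
Jarrow vs Ostley: 4+3+2+5 = 14 for Jarrow, 3 for Ostley — Jarrow by 14–3.
Jarrow vs Marwick: 2+3+2 = 7 for Jarrow, 10 for Marwick — Marwick by 10–7.
Jarrow vs Dunmore: Jarrow preferred on 4+3+2+5 = 14 ballots; Jarrow wins 14–3.
Jarrow vs Brixley: Jarrow is ranked higher on 2+3+2+5 = 12 ballots, Brixley on 5. Jarrow wins 12–5.
Ostley vs Marwick: 5 to 12, Marwick.
Ostley vs Dunmore: 1+2+4+2+5 = 14 for Ostley, 3 for Dunmore — Ostley by 14–3.
Ostley vs Brixley: Ostley is ranked higher on 1+2+2+5 = 10 ballots, Brixley on 7. Ostley wins 10–7.
Marwick vs Dunmore: Marwick is ranked higher on 4+3+5 = 12 ballots, Dunmore on 5. Marwick wins 12–5.
Marwick vs Brixley: 5 for Marwick, 12 for Brixley — Brixley by 12–5.
Dunmore vs Brixley: 7 to 10, Brixley.
Every city loses at least once (Jarrow loses to Marwick; Ostley loses to Jarrow; Marwick loses to Brixley; Dunmore loses to Jarrow; Brixley loses to Jarrow). The majority relation contains the cycle Jarrow beats Brixley beats Marwick beats Jarrow, so there is no Condorcet winner.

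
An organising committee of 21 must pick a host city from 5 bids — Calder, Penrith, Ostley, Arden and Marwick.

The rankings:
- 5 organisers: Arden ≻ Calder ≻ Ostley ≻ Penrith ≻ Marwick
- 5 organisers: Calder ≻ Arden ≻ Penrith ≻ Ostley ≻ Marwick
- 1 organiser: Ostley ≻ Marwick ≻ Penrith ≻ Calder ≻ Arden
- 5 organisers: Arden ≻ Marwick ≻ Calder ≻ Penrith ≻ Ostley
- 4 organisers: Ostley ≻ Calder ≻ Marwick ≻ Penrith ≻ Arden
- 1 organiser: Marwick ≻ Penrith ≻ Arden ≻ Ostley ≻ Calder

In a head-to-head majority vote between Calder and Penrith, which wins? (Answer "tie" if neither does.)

Ballots ranking Calder above Penrith: 5 + 5 + 5 + 4 = 19.
Ballots ranking Penrith above Calder: 21 − 19 = 2.
Calder wins the head-to-head 19–2.

Calder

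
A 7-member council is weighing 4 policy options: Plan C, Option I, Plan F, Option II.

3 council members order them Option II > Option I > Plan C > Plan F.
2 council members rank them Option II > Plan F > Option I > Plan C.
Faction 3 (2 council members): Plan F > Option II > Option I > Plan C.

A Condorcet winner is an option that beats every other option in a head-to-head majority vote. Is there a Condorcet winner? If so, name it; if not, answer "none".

Head-to-head results (7 council members):
Plan C–Option I: Option I 7–0.
Plan C vs Plan F: 3 to 4, Plan F.
Plan C vs Option II: Option II wins 7–0.
Option I vs Plan F: Plan F wins 4–3.
Option I vs Option II: Option II, 7–0.
Plan F–Option II: Option II 5–2.
Option II beats each of Plan C, Option I, Plan F — Option II is the Condorcet winner.

Option II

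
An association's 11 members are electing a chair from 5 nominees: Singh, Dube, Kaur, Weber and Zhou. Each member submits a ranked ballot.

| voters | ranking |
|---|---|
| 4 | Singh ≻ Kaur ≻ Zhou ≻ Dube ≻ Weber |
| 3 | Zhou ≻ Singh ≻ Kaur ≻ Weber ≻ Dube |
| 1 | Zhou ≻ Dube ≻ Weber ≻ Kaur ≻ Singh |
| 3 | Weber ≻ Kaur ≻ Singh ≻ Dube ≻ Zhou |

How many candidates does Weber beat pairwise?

Weber against each rival (11 voters):
Weber vs Singh: Weber preferred on 1+3 = 4 ballots; Singh wins 7–4.
Weber vs Dube: Weber, 6–5.
Weber vs Kaur: Weber preferred on 1+3 = 4 ballots; Kaur wins 7–4.
Weber vs Zhou: 3 for Weber, 8 for Zhou — Zhou by 8–3.
Weber beats Dube; loses to Singh, Kaur, Zhou — 1 pairwise win.

1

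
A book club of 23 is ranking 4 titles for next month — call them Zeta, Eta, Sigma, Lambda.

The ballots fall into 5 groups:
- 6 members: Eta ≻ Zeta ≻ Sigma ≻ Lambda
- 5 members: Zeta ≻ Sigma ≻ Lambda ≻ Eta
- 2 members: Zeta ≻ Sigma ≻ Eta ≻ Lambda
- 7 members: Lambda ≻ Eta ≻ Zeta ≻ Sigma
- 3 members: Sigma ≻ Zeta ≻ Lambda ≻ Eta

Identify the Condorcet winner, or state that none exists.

none

Head-to-head results (23 members):
Zeta vs Eta: Eta wins 13–10.
Zeta vs Sigma: Zeta preferred on 6+5+2+7 = 20 ballots; Zeta wins 20–3.
Zeta vs Lambda: Zeta preferred on 6+5+2+3 = 16 ballots; Zeta wins 16–7.
Eta–Sigma: Eta 13–10.
Eta vs Lambda: Lambda wins 15–8.
Sigma–Lambda: Sigma 16–7.
Each book drops at least one matchup (Zeta loses to Eta; Eta loses to Lambda; Sigma loses to Zeta; Lambda loses to Zeta); the cycle Zeta beats Lambda beats Eta beats Zeta rules out a Condorcet winner.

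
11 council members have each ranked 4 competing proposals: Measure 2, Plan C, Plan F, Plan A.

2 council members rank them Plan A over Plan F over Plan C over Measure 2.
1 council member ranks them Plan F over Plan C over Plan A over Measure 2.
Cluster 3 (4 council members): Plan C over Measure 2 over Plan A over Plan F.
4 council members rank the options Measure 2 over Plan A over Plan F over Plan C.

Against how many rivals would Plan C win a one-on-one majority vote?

1

Plan C against each rival (11 council members):
Plan C vs Measure 2: Plan C, 7–4.
Plan C vs Plan F: Plan C preferred on 4 ballots; Plan F wins 7–4.
Plan C vs Plan A: 5 to 6, Plan A.
Plan C beats Measure 2; loses to Plan F, Plan A — 1 pairwise win.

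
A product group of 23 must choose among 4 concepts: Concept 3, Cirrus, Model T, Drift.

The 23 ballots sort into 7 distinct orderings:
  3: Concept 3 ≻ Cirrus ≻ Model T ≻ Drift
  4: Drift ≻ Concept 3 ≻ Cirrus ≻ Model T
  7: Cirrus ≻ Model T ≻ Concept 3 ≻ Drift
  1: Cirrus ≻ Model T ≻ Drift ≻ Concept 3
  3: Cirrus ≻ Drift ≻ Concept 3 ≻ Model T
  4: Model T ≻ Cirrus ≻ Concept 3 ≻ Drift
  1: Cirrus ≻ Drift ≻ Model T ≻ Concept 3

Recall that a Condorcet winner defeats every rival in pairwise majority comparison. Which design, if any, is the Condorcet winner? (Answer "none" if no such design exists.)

Cirrus

Check each pair by majority over 23 ballots:
Concept 3 vs Cirrus: Cirrus, 16–7.
Concept 3–Model T: Model T 13–10.
Concept 3 vs Drift: Concept 3, 14–9.
Cirrus vs Model T: Cirrus, 19–4.
Cirrus vs Drift: Cirrus, 19–4.
Model T vs Drift: Model T wins 15–8.
Only Cirrus has no losses; Cirrus is the Condorcet winner.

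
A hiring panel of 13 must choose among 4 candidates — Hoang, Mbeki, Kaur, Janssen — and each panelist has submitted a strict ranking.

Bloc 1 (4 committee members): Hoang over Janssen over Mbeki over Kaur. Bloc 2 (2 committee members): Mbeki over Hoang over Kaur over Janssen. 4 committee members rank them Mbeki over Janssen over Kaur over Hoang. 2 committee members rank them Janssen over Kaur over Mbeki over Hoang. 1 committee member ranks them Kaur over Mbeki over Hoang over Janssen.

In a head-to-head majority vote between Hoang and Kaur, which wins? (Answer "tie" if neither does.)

Kaur

Ballots ranking Hoang above Kaur: 4 + 2 = 6.
Ballots ranking Kaur above Hoang: 13 − 6 = 7.
Kaur wins the head-to-head 7–6.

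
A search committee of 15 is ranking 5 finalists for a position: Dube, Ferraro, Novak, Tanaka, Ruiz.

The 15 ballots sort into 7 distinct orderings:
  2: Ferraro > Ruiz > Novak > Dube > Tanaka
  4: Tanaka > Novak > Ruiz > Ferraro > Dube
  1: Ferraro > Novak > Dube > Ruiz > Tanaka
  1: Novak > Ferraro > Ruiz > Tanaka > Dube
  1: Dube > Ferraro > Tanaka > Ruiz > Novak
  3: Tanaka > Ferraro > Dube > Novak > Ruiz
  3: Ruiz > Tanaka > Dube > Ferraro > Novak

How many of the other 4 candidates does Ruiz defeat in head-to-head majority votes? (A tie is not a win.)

Ruiz against each rival (15 committee members):
Ruiz vs Dube: 2+4+1+3 = 10 for Ruiz, 5 for Dube — Ruiz by 10–5.
Ruiz vs Ferraro: Ferraro wins 8–7.
Ruiz vs Novak: Novak wins 9–6.
Ruiz vs Tanaka: Tanaka, 8–7.
Ruiz beats Dube; loses to Ferraro, Novak, Tanaka — 1 pairwise win.

1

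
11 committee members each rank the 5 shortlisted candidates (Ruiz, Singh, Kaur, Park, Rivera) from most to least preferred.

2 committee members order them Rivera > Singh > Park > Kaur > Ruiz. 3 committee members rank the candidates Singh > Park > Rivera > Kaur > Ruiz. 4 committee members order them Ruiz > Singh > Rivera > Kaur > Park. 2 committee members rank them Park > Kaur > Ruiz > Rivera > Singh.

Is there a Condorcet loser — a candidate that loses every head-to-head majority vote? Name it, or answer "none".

Head-to-head results (11 committee members):
Ruiz vs Singh: Ruiz wins 6–5.
Ruiz vs Kaur: 4 to 7, Kaur.
Ruiz vs Park: 4 to 7, Park.
Ruiz vs Rivera: Ruiz preferred on 4+2 = 6 ballots; Ruiz wins 6–5.
Singh vs Kaur: Singh, 9–2.
Singh vs Park: Singh is ranked higher on 2+3+4 = 9 ballots, Park on 2. Singh wins 9–2.
Singh vs Rivera: 3+4 = 7 for Singh, 4 for Rivera — Singh by 7–4.
Kaur vs Park: Park, 7–4.
Kaur vs Rivera: Kaur preferred on 2 ballots; Rivera wins 9–2.
Park vs Rivera: Rivera wins 6–5.
Each candidate has at least one pairwise win (Ruiz beats Singh; Singh beats Kaur; Kaur beats Ruiz; Park beats Ruiz; Rivera beats Kaur) — no Condorcet loser.

none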